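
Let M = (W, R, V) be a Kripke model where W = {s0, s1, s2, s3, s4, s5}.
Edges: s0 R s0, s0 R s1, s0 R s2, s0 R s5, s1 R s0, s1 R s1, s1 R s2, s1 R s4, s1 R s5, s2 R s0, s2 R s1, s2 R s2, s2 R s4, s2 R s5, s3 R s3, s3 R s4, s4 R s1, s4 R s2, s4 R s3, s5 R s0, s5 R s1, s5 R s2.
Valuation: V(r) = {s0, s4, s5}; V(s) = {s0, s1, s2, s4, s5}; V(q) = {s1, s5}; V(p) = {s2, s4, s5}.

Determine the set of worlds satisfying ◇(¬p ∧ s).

Recall that ◇ψ holds at a world iff ψ holds at some accessible world.
Let φ = ◇(¬p ∧ s). Evaluate φ at each world:
  s0 (successors {s0, s1, s2, s5}): φ is true.
  s1 (successors {s0, s1, s2, s4, s5}): φ is true.
  s2 (successors {s0, s1, s2, s4, s5}): φ is true.
  s3 (successors {s3, s4}): φ is false.
  s4 (successors {s1, s2, s3}): φ is true.
  s5 (successors {s0, s1, s2}): φ is true.
For instance, at s5:
  At s5: ◇(¬p ∧ s) requires ¬p ∧ s at some successor in {s0, s1, s2}.
    ¬p ∧ s holds at s0, so ◇(¬p ∧ s) is true at s5.
Satisfying worlds: {s0, s1, s2, s4, s5}

s0, s1, s2, s4, s5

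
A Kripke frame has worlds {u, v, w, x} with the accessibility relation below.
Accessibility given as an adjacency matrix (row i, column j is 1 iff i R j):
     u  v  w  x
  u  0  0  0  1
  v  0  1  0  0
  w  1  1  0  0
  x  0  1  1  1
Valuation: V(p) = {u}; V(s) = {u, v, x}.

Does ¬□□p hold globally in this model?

Yes

Let φ = ¬□□p. Evaluate φ at each world:
  u (successors {x}): φ is true.
  v (successors {v}): φ is true.
  w (successors {u, v}): φ is true.
  x (successors {v, w, x}): φ is true.
For instance, at w:
  At w: □□p is false, so ¬□□p is true.
    At w: □□p requires □p at every successor {u, v}.
      □p fails at u, so □□p is false at w.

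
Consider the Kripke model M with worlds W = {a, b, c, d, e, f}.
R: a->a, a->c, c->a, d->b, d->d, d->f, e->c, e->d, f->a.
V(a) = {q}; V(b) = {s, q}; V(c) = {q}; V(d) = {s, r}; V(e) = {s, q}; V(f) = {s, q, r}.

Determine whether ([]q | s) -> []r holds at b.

Yes

At b: []q | s is true, []r is true, so ([]q | s) -> []r is true.
  At b: []q is true, s is true, so []q | s is true.
    At b: no accessible worlds, so []q holds vacuously.
  At b: no accessible worlds, so []r holds vacuously.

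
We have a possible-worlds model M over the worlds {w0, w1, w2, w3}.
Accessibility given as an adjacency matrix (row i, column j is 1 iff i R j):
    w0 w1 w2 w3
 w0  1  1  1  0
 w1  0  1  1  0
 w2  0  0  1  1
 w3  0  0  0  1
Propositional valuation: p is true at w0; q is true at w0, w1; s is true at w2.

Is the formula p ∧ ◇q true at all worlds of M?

No

Let φ = p ∧ ◇q. Evaluate φ at each world:
  w0 (successors {w0, w1, w2}): φ is true.
  w1 (successors {w1, w2}): φ is false.
  w2 (successors {w2, w3}): φ is false.
  w3 (successors {w3}): φ is false.
Detail at w1 (counterexample):
  At w1: p is false, ◇q is true, so p ∧ ◇q is false.
    At w1: ◇q requires q at some successor in {w1, w2}.
      q holds at w1, so ◇q is true at w1.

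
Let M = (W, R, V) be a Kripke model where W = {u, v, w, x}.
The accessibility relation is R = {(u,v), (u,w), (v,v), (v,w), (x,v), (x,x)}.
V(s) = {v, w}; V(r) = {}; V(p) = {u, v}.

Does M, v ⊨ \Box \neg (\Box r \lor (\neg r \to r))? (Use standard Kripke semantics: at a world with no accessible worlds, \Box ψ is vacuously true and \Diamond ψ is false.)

No

At v: \Box \neg (\Box r \lor (\neg r \to r)) requires \neg (\Box r \lor (\neg r \to r)) at every successor {v, w}.
  \neg (\Box r \lor (\neg r \to r)) fails at w, so \Box \neg (\Box r \lor (\neg r \to r)) is false at v.
    At w: \Box r \lor (\neg r \to r) is true, so \neg (\Box r \lor (\neg r \to r)) is false.
      At w: \Box r is true, \neg r \to r is false, so \Box r \lor (\neg r \to r) is true.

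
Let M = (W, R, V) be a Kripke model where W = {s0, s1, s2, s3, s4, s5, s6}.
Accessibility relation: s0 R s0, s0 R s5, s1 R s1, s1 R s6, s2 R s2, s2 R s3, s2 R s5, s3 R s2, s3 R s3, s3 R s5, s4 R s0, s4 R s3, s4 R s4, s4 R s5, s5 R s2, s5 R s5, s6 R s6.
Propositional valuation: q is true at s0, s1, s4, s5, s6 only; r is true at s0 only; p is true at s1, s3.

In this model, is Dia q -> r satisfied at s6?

No

At s6: Dia q is true, r is false, so Dia q -> r is false.
  At s6: Dia q requires q at some successor in {s6}.
    q holds at s6, so Dia q is true at s6.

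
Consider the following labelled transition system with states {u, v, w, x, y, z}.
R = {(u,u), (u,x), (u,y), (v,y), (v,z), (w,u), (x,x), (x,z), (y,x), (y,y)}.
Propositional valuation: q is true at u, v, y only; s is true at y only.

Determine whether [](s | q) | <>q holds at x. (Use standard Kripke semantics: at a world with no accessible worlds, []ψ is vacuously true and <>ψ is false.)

No

At x: [](s | q) is false, <>q is false, so [](s | q) | <>q is false.
  At x: [](s | q) requires s | q at every successor {x, z}.
    s | q fails at x, so [](s | q) is false at x.
  At x: <>q requires q at some successor in {x, z}.
    At x: q is false.
    At z: q is false.
  So <>q is false at x.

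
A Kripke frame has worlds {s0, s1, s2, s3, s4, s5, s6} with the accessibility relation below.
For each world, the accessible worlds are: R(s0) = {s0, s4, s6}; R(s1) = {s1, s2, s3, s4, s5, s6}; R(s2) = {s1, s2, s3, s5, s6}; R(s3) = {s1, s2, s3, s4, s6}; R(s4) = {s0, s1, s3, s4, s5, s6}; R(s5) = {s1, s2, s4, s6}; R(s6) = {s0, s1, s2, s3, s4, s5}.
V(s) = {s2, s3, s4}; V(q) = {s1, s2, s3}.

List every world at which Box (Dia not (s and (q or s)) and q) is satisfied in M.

Let φ = Box (Dia not (s and (q or s)) and q). Evaluate φ at each world:
  s0 (successors {s0, s4, s6}): φ is false.
  s1 (successors {s1, s2, s3, s4, s5, s6}): φ is false.
  s2 (successors {s1, s2, s3, s5, s6}): φ is false.
  s3 (successors {s1, s2, s3, s4, s6}): φ is false.
  s4 (successors {s0, s1, s3, s4, s5, s6}): φ is false.
  s5 (successors {s1, s2, s4, s6}): φ is false.
  s6 (successors {s0, s1, s2, s3, s4, s5}): φ is false.
For instance, at s4:
  At s4: Box (Dia not (s and (q or s)) and q) requires Dia not (s and (q or s)) and q at every successor {s0, s1, s3, s4, s5, s6}.
    Dia not (s and (q or s)) and q fails at s0, so Box (Dia not (s and (q or s)) and q) is false at s4.
      At s0: Dia not (s and (q or s)) is true, q is false, so Dia not (s and (q or s)) and q is false.
Satisfying worlds: none.

none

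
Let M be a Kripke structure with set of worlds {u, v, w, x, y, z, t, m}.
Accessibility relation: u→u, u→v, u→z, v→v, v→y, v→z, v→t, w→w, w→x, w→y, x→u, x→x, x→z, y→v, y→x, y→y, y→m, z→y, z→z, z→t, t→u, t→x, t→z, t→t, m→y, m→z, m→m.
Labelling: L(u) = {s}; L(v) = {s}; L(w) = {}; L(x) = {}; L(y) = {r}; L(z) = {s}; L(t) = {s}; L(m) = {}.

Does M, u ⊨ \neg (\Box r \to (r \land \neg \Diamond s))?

At u: \Box r \to (r \land \neg \Diamond s) is true, so \neg (\Box r \to (r \land \neg \Diamond s)) is false.
  At u: \Box r is false, r \land \neg \Diamond s is false, so \Box r \to (r \land \neg \Diamond s) is true.
    At u: \Box r requires r at every successor {u, v, z}.
      r fails at u, so \Box r is false at u.
    At u: r is false, \neg \Diamond s is false, so r \land \neg \Diamond s is false.
      At u: \Diamond s is true, so \neg \Diamond s is false.

No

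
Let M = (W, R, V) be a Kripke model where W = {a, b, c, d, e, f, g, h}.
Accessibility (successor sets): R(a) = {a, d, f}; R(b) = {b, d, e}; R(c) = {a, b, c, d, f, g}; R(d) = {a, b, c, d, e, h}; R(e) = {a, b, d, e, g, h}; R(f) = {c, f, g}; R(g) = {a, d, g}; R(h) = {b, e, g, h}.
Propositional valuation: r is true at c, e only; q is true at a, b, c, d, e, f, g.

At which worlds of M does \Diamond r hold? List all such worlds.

Let φ = \Diamond r. Evaluate φ at each world:
  a (successors {a, d, f}): φ is false.
  b (successors {b, d, e}): φ is true.
  c (successors {a, b, c, d, f, g}): φ is true.
  d (successors {a, b, c, d, e, h}): φ is true.
  e (successors {a, b, d, e, g, h}): φ is true.
  f (successors {c, f, g}): φ is true.
  g (successors {a, d, g}): φ is false.
  h (successors {b, e, g, h}): φ is true.
For instance, at a:
  At a: \Diamond r requires r at some successor in {a, d, f}.
    At a: r is false.
    At d: r is false.
    At f: r is false.
  So \Diamond r is false at a.
Satisfying worlds: {b, c, d, e, f, h}

b, c, d, e, f, h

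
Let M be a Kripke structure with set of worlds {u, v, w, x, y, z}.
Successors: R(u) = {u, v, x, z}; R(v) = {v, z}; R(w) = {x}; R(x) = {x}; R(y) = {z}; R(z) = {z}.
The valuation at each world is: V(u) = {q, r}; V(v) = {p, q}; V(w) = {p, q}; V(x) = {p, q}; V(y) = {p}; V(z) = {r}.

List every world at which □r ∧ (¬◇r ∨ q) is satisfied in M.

none

Let φ = □r ∧ (¬◇r ∨ q). Evaluate φ at each world:
  u (successors {u, v, x, z}): φ is false.
  v (successors {v, z}): φ is false.
  w (successors {x}): φ is false.
  x (successors {x}): φ is false.
  y (successors {z}): φ is false.
  z (successors {z}): φ is false.
For instance, at v:
  At v: □r is false, ¬◇r ∨ q is true, so □r ∧ (¬◇r ∨ q) is false.
    At v: □r requires r at every successor {v, z}.
      r fails at v, so □r is false at v.
    At v: ¬◇r is false, q is true, so ¬◇r ∨ q is true.
      At v: ◇r is true, so ¬◇r is false.
Satisfying worlds: none.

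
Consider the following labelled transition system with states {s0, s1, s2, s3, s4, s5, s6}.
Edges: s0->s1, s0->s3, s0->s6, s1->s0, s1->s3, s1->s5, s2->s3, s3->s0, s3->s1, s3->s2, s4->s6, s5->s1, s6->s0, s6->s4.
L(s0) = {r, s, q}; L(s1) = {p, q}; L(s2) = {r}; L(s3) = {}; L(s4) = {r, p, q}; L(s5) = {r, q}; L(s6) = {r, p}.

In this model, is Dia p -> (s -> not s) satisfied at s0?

No

At s0: Dia p is true, s -> not s is false, so Dia p -> (s -> not s) is false.
  At s0: Dia p requires p at some successor in {s1, s3, s6}.
    p holds at s1, so Dia p is true at s0.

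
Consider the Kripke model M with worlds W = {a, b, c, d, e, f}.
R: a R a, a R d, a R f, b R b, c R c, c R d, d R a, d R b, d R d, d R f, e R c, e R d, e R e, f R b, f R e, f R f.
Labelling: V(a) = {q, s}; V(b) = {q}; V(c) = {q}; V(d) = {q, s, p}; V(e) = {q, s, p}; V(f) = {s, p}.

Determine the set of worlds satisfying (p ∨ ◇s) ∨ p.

Let φ = (p ∨ ◇s) ∨ p. Evaluate φ at each world:
  a (successors {a, d, f}): φ is true.
  b (successors {b}): φ is false.
  c (successors {c, d}): φ is true.
  d (successors {a, b, d, f}): φ is true.
  e (successors {c, d, e}): φ is true.
  f (successors {b, e, f}): φ is true.
For instance, at c:
  At c: p ∨ ◇s is true, p is false, so (p ∨ ◇s) ∨ p is true.
    At c: p is false, ◇s is true, so p ∨ ◇s is true.
      At c: ◇s requires s at some successor in {c, d}.
        s holds at d, so ◇s is true at c.
Satisfying worlds: {a, c, d, e, f}

a, c, d, e, f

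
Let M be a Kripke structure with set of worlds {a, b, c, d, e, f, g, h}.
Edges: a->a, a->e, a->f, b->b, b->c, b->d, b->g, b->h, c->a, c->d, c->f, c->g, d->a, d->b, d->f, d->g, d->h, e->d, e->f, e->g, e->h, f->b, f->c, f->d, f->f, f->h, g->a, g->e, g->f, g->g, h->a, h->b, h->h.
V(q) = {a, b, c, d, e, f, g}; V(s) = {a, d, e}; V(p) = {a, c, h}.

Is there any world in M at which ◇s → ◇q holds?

Yes

Let φ = ◇s → ◇q. Evaluate φ at each world:
  a (successors {a, e, f}): φ is true.
  b (successors {b, c, d, g, h}): φ is true.
  c (successors {a, d, f, g}): φ is true.
  d (successors {a, b, f, g, h}): φ is true.
  e (successors {d, f, g, h}): φ is true.
  f (successors {b, c, d, f, h}): φ is true.
  g (successors {a, e, f, g}): φ is true.
  h (successors {a, b, h}): φ is true.
Detail at a (witness):
  At a: ◇s is true, ◇q is true, so ◇s → ◇q is true.
    At a: ◇s requires s at some successor in {a, e, f}.
      s holds at a, so ◇s is true at a.
    At a: ◇q requires q at some successor in {a, e, f}.
      q holds at a, so ◇q is true at a.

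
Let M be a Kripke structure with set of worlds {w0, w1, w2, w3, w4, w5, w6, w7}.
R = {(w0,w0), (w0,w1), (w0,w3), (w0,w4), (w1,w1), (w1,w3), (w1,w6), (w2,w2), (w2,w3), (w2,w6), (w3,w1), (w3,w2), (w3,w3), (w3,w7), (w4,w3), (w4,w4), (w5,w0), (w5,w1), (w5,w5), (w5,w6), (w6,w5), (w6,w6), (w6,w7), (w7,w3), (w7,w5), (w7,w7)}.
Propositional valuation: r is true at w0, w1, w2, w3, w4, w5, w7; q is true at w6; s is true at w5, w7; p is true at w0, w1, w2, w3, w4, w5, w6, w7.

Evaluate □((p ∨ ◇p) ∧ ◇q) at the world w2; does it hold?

At w2: □((p ∨ ◇p) ∧ ◇q) requires (p ∨ ◇p) ∧ ◇q at every successor {w2, w3, w6}.
  (p ∨ ◇p) ∧ ◇q fails at w3, so □((p ∨ ◇p) ∧ ◇q) is false at w2.
    At w3: p ∨ ◇p is true, ◇q is false, so (p ∨ ◇p) ∧ ◇q is false.
      At w3: p is true, ◇p is true, so p ∨ ◇p is true.
      At w3: ◇q requires q at some successor in {w1, w2, w3, w7}.
        At w1: q is false.
        At w2: q is false.
        At w3: q is false.
        At w7: q is false.
      So ◇q is false at w3.

No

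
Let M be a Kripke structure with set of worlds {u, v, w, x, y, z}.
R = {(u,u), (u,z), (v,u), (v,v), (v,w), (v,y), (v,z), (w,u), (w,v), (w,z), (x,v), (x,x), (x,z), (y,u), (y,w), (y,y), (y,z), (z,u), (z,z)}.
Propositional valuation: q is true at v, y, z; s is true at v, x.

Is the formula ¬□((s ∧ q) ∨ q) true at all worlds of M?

Yes

Recall that □ψ holds at a world iff ψ holds at every accessible world, and ◇ψ holds iff ψ holds at some accessible world.
Let φ = ¬□((s ∧ q) ∨ q). Evaluate φ at each world:
  u (successors {u, z}): φ is true.
  v (successors {u, v, w, y, z}): φ is true.
  w (successors {u, v, z}): φ is true.
  x (successors {v, x, z}): φ is true.
  y (successors {u, w, y, z}): φ is true.
  z (successors {u, z}): φ is true.
For instance, at v:
  At v: □((s ∧ q) ∨ q) is false, so ¬□((s ∧ q) ∨ q) is true.
    At v: □((s ∧ q) ∨ q) requires (s ∧ q) ∨ q at every successor {u, v, w, y, z}.
      (s ∧ q) ∨ q fails at u, so □((s ∧ q) ∨ q) is false at v.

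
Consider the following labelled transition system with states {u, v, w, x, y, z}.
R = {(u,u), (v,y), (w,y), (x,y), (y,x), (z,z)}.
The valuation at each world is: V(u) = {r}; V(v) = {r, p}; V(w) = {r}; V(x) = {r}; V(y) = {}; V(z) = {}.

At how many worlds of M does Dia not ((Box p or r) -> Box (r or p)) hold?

1

Let φ = Dia not ((Box p or r) -> Box (r or p)). Evaluate φ at each world:
  u (successors {u}): φ is false.
  v (successors {y}): φ is false.
  w (successors {y}): φ is false.
  x (successors {y}): φ is false.
  y (successors {x}): φ is true.
  z (successors {z}): φ is false.
For instance, at u:
  At u: Dia not ((Box p or r) -> Box (r or p)) requires not ((Box p or r) -> Box (r or p)) at some successor in {u}.
    At u: not ((Box p or r) -> Box (r or p)) is false.
  So Dia not ((Box p or r) -> Box (r or p)) is false at u.
Satisfying worlds: {y}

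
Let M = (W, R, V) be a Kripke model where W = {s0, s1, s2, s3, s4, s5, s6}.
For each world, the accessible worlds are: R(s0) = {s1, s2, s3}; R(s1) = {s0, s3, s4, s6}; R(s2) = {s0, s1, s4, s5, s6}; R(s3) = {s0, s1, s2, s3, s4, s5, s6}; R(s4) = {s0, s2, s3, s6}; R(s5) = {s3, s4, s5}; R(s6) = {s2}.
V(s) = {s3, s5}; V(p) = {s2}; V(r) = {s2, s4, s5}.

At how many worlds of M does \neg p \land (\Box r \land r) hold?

Let φ = \neg p \land (\Box r \land r). Evaluate φ at each world:
  s0 (successors {s1, s2, s3}): φ is false.
  s1 (successors {s0, s3, s4, s6}): φ is false.
  s2 (successors {s0, s1, s4, s5, s6}): φ is false.
  s3 (successors {s0, s1, s2, s3, s4, s5, s6}): φ is false.
  s4 (successors {s0, s2, s3, s6}): φ is false.
  s5 (successors {s3, s4, s5}): φ is false.
  s6 (successors {s2}): φ is false.
For instance, at s6:
  At s6: \neg p is true, \Box r \land r is false, so \neg p \land (\Box r \land r) is false.
    At s6: \Box r is true, r is false, so \Box r \land r is false.
      At s6: \Box r requires r at every successor {s2}.
        At s2: r is true.
      So \Box r is true at s6.
Satisfying worlds: none.

0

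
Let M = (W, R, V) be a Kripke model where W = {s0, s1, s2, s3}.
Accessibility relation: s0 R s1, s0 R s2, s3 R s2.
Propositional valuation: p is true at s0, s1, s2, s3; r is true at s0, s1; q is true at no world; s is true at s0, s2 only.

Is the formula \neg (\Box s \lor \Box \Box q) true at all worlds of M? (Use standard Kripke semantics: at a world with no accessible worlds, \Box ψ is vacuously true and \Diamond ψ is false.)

Let φ = \neg (\Box s \lor \Box \Box q). Evaluate φ at each world:
  s0 (successors {s1, s2}): φ is false.
  s1 (successors ∅): φ is false.
  s2 (successors ∅): φ is false.
  s3 (successors {s2}): φ is false.
Detail at s0 (counterexample):
  At s0: \Box s \lor \Box \Box q is true, so \neg (\Box s \lor \Box \Box q) is false.
    At s0: \Box s is false, \Box \Box q is true, so \Box s \lor \Box \Box q is true.
      At s0: \Box s requires s at every successor {s1, s2}.
        s fails at s1, so \Box s is false at s0.
      At s0: \Box \Box q requires \Box q at every successor {s1, s2}.
        At s1: \Box q is true.
        At s2: \Box q is true.
      So \Box \Box q is true at s0.

No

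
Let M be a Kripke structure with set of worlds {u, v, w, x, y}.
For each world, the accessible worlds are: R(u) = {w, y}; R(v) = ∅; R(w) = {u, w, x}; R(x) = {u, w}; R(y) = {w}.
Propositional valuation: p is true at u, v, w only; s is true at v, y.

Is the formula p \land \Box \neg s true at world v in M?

Yes

At v: p is true, \Box \neg s is true, so p \land \Box \neg s is true.
  At v: no accessible worlds, so \Box \neg s holds vacuously.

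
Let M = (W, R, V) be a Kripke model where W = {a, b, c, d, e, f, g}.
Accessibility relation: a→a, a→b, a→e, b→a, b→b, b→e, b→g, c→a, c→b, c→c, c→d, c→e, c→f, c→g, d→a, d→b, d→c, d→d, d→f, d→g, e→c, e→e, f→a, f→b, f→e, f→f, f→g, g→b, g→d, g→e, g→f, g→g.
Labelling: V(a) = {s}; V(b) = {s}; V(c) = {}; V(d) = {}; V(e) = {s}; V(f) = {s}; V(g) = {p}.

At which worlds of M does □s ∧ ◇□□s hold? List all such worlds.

none

Recall that □ψ holds at a world iff ψ holds at every accessible world, and ◇ψ holds iff ψ holds at some accessible world.
Let φ = □s ∧ ◇□□s. Evaluate φ at each world:
  a (successors {a, b, e}): φ is false.
  b (successors {a, b, e, g}): φ is false.
  c (successors {a, b, c, d, e, f, g}): φ is false.
  d (successors {a, b, c, d, f, g}): φ is false.
  e (successors {c, e}): φ is false.
  f (successors {a, b, e, f, g}): φ is false.
  g (successors {b, d, e, f, g}): φ is false.
For instance, at f:
  At f: □s is false, ◇□□s is false, so □s ∧ ◇□□s is false.
    At f: □s requires s at every successor {a, b, e, f, g}.
      s fails at g, so □s is false at f.
    At f: ◇□□s requires □□s at some successor in {a, b, e, f, g}.
      At a: □□s is false.
      At b: □□s is false.
      At e: □□s is false.
      At f: □□s is false.
      At g: □□s is false.
    So ◇□□s is false at f.
Satisfying worlds: none.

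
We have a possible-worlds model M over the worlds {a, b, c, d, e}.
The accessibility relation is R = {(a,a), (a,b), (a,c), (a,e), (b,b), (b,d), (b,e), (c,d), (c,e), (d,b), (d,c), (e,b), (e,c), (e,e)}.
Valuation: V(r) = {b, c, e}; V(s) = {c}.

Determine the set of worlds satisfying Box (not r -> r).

d, e

Recall that Box ψ holds at a world iff ψ holds at every accessible world, and Dia ψ holds iff ψ holds at some accessible world.
Let φ = Box (not r -> r). Evaluate φ at each world:
  a (successors {a, b, c, e}): φ is false.
  b (successors {b, d, e}): φ is false.
  c (successors {d, e}): φ is false.
  d (successors {b, c}): φ is true.
  e (successors {b, c, e}): φ is true.
For instance, at d:
  At d: Box (not r -> r) requires not r -> r at every successor {b, c}.
    At b: not r -> r is true.
    At c: not r -> r is true.
  So Box (not r -> r) is true at d.
Satisfying worlds: {d, e}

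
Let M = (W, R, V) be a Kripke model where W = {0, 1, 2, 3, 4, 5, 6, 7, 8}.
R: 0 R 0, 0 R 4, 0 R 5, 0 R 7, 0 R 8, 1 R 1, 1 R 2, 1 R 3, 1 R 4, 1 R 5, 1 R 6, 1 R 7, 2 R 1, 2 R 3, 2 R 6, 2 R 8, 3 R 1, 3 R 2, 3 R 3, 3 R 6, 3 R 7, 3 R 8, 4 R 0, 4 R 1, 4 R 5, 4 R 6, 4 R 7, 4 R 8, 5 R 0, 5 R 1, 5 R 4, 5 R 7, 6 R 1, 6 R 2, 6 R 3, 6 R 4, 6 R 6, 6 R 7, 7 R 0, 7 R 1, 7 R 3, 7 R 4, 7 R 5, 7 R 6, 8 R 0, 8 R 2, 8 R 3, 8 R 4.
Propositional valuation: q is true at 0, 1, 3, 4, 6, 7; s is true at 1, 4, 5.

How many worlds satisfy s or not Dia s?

3

Recall that Dia ψ holds at a world iff ψ holds at some accessible world.
Let φ = s or not Dia s. Evaluate φ at each world:
  0 (successors {0, 4, 5, 7, 8}): φ is false.
  1 (successors {1, 2, 3, 4, 5, 6, 7}): φ is true.
  2 (successors {1, 3, 6, 8}): φ is false.
  3 (successors {1, 2, 3, 6, 7, 8}): φ is false.
  4 (successors {0, 1, 5, 6, 7, 8}): φ is true.
  5 (successors {0, 1, 4, 7}): φ is true.
  6 (successors {1, 2, 3, 4, 6, 7}): φ is false.
  7 (successors {0, 1, 3, 4, 5, 6}): φ is false.
  8 (successors {0, 2, 3, 4}): φ is false.
For instance, at 4:
  At 4: s is true, not Dia s is false, so s or not Dia s is true.
    At 4: Dia s is true, so not Dia s is false.
      At 4: Dia s requires s at some successor in {0, 1, 5, 6, 7, 8}.
        s holds at 1, so Dia s is true at 4.
Satisfying worlds: {1, 4, 5}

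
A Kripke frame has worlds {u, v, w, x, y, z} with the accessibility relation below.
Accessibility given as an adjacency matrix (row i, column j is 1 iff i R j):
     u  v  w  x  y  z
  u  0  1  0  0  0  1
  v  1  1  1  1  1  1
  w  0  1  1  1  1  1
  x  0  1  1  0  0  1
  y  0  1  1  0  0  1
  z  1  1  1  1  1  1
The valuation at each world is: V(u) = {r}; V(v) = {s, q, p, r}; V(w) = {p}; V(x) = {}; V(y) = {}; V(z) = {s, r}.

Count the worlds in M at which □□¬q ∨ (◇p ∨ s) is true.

Let φ = □□¬q ∨ (◇p ∨ s). Evaluate φ at each world:
  u (successors {v, z}): φ is true.
  v (successors {u, v, w, x, y, z}): φ is true.
  w (successors {v, w, x, y, z}): φ is true.
  x (successors {v, w, z}): φ is true.
  y (successors {v, w, z}): φ is true.
  z (successors {u, v, w, x, y, z}): φ is true.
For instance, at z:
  At z: □□¬q is false, ◇p ∨ s is true, so □□¬q ∨ (◇p ∨ s) is true.
    At z: □□¬q requires □¬q at every successor {u, v, w, x, y, z}.
      □¬q fails at u, so □□¬q is false at z.
    At z: ◇p is true, s is true, so ◇p ∨ s is true.
      At z: ◇p requires p at some successor in {u, v, w, x, y, z}.
        p holds at v, so ◇p is true at z.
Satisfying worlds: {u, v, w, x, y, z}

6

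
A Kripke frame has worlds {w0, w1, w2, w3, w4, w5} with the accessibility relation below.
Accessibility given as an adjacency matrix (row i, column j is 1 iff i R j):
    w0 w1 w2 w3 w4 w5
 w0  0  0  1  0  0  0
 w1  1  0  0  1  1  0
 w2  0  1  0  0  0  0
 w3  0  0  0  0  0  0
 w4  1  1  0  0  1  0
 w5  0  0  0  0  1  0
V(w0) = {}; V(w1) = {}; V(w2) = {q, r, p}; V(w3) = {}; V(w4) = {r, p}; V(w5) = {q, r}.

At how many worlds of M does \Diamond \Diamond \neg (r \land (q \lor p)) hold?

Recall that \Diamond ψ holds at a world iff ψ holds at some accessible world.
Let φ = \Diamond \Diamond \neg (r \land (q \lor p)). Evaluate φ at each world:
  w0 (successors {w2}): φ is true.
  w1 (successors {w0, w3, w4}): φ is true.
  w2 (successors {w1}): φ is true.
  w3 (successors ∅): φ is false.
  w4 (successors {w0, w1, w4}): φ is true.
  w5 (successors {w4}): φ is true.
For instance, at w0:
  At w0: \Diamond \Diamond \neg (r \land (q \lor p)) requires \Diamond \neg (r \land (q \lor p)) at some successor in {w2}.
    \Diamond \neg (r \land (q \lor p)) holds at w2, so \Diamond \Diamond \neg (r \land (q \lor p)) is true at w0.
      At w2: \Diamond \neg (r \land (q \lor p)) requires \neg (r \land (q \lor p)) at some successor in {w1}.
        \neg (r \land (q \lor p)) holds at w1, so \Diamond \neg (r \land (q \lor p)) is true at w2.
Satisfying worlds: {w0, w1, w2, w4, w5}

5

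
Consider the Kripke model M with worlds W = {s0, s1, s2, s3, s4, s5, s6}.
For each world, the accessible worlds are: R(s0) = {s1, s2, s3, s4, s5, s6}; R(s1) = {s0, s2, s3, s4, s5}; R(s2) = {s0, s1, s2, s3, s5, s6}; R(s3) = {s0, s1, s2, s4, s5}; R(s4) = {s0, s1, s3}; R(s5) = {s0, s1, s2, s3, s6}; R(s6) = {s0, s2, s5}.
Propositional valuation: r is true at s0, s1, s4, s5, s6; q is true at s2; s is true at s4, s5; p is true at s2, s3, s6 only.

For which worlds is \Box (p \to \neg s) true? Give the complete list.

Recall that \Box ψ holds at a world iff ψ holds at every accessible world, and \Diamond ψ holds iff ψ holds at some accessible world.
Let φ = \Box (p \to \neg s). Evaluate φ at each world:
  s0 (successors {s1, s2, s3, s4, s5, s6}): φ is true.
  s1 (successors {s0, s2, s3, s4, s5}): φ is true.
  s2 (successors {s0, s1, s2, s3, s5, s6}): φ is true.
  s3 (successors {s0, s1, s2, s4, s5}): φ is true.
  s4 (successors {s0, s1, s3}): φ is true.
  s5 (successors {s0, s1, s2, s3, s6}): φ is true.
  s6 (successors {s0, s2, s5}): φ is true.
For instance, at s2:
  At s2: \Box (p \to \neg s) requires p \to \neg s at every successor {s0, s1, s2, s3, s5, s6}.
    At s0: p \to \neg s is true.
    At s1: p \to \neg s is true.
    At s2: p \to \neg s is true.
    At s3: p \to \neg s is true.
    At s5: p \to \neg s is true.
    At s6: p \to \neg s is true.
  So \Box (p \to \neg s) is true at s2.
Satisfying worlds: {s0, s1, s2, s3, s4, s5, s6}

s0, s1, s2, s3, s4, s5, s6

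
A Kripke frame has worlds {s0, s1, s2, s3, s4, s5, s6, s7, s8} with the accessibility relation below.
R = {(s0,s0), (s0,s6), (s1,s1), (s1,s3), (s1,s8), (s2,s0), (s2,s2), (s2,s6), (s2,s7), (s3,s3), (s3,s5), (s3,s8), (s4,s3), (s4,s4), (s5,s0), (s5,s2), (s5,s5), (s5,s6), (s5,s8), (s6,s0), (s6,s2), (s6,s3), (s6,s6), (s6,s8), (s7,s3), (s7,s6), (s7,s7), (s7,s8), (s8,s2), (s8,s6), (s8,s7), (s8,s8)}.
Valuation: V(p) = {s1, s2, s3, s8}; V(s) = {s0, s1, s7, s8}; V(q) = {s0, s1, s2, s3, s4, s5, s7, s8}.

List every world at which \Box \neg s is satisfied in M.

Let φ = \Box \neg s. Evaluate φ at each world:
  s0 (successors {s0, s6}): φ is false.
  s1 (successors {s1, s3, s8}): φ is false.
  s2 (successors {s0, s2, s6, s7}): φ is false.
  s3 (successors {s3, s5, s8}): φ is false.
  s4 (successors {s3, s4}): φ is true.
  s5 (successors {s0, s2, s5, s6, s8}): φ is false.
  s6 (successors {s0, s2, s3, s6, s8}): φ is false.
  s7 (successors {s3, s6, s7, s8}): φ is false.
  s8 (successors {s2, s6, s7, s8}): φ is false.
For instance, at s5:
  At s5: \Box \neg s requires \neg s at every successor {s0, s2, s5, s6, s8}.
    \neg s fails at s0, so \Box \neg s is false at s5.
Satisfying worlds: {s4}

s4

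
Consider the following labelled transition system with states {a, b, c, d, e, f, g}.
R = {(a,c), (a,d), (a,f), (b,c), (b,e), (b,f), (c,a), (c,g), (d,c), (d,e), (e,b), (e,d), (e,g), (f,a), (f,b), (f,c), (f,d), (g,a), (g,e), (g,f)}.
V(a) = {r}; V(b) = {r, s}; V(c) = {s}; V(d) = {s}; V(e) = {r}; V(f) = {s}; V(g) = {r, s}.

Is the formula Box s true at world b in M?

At b: Box s requires s at every successor {c, e, f}.
  s fails at e, so Box s is false at b.

No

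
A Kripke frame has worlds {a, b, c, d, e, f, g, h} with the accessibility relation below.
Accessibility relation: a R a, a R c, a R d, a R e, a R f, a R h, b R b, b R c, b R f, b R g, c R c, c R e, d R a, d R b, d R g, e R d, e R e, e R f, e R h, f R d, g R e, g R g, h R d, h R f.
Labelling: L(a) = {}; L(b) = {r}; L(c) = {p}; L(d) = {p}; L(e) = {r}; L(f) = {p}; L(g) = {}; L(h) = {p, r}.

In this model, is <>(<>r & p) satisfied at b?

Yes

At b: <>(<>r & p) requires <>r & p at some successor in {b, c, f, g}.
  <>r & p holds at c, so <>(<>r & p) is true at b.
    At c: <>r is true, p is true, so <>r & p is true.
      At c: <>r requires r at some successor in {c, e}.
        r holds at e, so <>r is true at c.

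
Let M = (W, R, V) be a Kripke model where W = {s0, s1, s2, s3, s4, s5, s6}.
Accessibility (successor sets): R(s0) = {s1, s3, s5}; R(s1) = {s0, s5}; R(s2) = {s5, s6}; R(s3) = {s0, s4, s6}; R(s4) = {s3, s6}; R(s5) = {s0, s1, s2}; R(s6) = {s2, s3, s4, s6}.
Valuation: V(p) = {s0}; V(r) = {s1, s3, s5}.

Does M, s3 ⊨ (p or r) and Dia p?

Yes

Recall that Dia ψ holds at a world iff ψ holds at some accessible world.
At s3: p or r is true, Dia p is true, so (p or r) and Dia p is true.
  At s3: Dia p requires p at some successor in {s0, s4, s6}.
    p holds at s0, so Dia p is true at s3.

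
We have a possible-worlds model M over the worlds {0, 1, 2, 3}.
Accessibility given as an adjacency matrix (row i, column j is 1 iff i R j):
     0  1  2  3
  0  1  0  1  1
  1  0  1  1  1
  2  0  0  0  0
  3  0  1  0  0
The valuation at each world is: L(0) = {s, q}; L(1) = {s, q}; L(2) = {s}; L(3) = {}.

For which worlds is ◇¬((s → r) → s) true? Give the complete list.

0, 1

Recall that ◇ψ holds at a world iff ψ holds at some accessible world.
Let φ = ◇¬((s → r) → s). Evaluate φ at each world:
  0 (successors {0, 2, 3}): φ is true.
  1 (successors {1, 2, 3}): φ is true.
  2 (successors ∅): φ is false.
  3 (successors {1}): φ is false.
For instance, at 3:
  At 3: ◇¬((s → r) → s) requires ¬((s → r) → s) at some successor in {1}.
    At 1: ¬((s → r) → s) is false.
  So ◇¬((s → r) → s) is false at 3.
Satisfying worlds: {0, 1}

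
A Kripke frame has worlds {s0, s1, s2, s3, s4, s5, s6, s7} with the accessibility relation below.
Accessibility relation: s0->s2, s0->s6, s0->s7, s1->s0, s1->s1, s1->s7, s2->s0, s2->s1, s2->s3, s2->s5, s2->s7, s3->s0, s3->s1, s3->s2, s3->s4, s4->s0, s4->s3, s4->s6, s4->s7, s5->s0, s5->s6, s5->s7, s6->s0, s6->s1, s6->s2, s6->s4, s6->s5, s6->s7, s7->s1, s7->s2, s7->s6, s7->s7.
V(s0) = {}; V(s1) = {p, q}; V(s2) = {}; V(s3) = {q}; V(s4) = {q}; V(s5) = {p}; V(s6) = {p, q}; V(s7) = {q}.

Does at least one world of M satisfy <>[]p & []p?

Let φ = <>[]p & []p. Evaluate φ at each world:
  s0 (successors {s2, s6, s7}): φ is false.
  s1 (successors {s0, s1, s7}): φ is false.
  s2 (successors {s0, s1, s3, s5, s7}): φ is false.
  s3 (successors {s0, s1, s2, s4}): φ is false.
  s4 (successors {s0, s3, s6, s7}): φ is false.
  s5 (successors {s0, s6, s7}): φ is false.
  s6 (successors {s0, s1, s2, s4, s5, s7}): φ is false.
  s7 (successors {s1, s2, s6, s7}): φ is false.
For instance, at s0:
  At s0: <>[]p is false, []p is false, so <>[]p & []p is false.
    At s0: <>[]p requires []p at some successor in {s2, s6, s7}.
      At s2: []p is false.
      At s6: []p is false.
      At s7: []p is false.
    So <>[]p is false at s0.
    At s0: []p requires p at every successor {s2, s6, s7}.
      p fails at s2, so []p is false at s0.

No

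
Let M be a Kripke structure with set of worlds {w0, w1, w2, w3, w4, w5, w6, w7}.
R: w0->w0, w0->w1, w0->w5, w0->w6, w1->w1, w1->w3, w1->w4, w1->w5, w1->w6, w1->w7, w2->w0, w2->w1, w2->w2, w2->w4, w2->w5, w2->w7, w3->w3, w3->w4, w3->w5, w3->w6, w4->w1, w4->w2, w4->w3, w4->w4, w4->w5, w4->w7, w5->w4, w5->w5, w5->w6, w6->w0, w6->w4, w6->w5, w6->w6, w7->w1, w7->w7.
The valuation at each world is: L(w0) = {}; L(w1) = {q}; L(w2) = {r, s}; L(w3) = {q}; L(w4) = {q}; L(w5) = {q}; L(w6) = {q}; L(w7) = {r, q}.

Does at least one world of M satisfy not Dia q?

No

Let φ = not Dia q. Evaluate φ at each world:
  w0 (successors {w0, w1, w5, w6}): φ is false.
  w1 (successors {w1, w3, w4, w5, w6, w7}): φ is false.
  w2 (successors {w0, w1, w2, w4, w5, w7}): φ is false.
  w3 (successors {w3, w4, w5, w6}): φ is false.
  w4 (successors {w1, w2, w3, w4, w5, w7}): φ is false.
  w5 (successors {w4, w5, w6}): φ is false.
  w6 (successors {w0, w4, w5, w6}): φ is false.
  w7 (successors {w1, w7}): φ is false.
For instance, at w6:
  At w6: Dia q is true, so not Dia q is false.
    At w6: Dia q requires q at some successor in {w0, w4, w5, w6}.
      q holds at w4, so Dia q is true at w6.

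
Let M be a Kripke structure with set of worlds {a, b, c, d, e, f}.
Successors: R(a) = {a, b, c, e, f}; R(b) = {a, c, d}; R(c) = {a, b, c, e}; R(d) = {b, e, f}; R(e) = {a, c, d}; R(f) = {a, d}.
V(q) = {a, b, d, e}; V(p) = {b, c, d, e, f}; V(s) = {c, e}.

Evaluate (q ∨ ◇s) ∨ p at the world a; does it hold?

At a: q ∨ ◇s is true, p is false, so (q ∨ ◇s) ∨ p is true.
  At a: q is true, ◇s is true, so q ∨ ◇s is true.
    At a: ◇s requires s at some successor in {a, b, c, e, f}.
      s holds at c, so ◇s is true at a.

Yes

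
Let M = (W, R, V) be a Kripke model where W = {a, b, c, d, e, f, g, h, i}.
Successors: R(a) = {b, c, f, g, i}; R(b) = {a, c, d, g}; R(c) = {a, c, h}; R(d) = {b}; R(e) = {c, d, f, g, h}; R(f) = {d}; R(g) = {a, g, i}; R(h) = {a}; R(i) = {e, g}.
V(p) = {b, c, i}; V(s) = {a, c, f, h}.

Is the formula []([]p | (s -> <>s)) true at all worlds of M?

No

Let φ = []([]p | (s -> <>s)). Evaluate φ at each world:
  a (successors {b, c, f, g, i}): φ is false.
  b (successors {a, c, d, g}): φ is true.
  c (successors {a, c, h}): φ is true.
  d (successors {b}): φ is true.
  e (successors {c, d, f, g, h}): φ is false.
  f (successors {d}): φ is true.
  g (successors {a, g, i}): φ is true.
  h (successors {a}): φ is true.
  i (successors {e, g}): φ is true.
Detail at a (counterexample):
  At a: []([]p | (s -> <>s)) requires []p | (s -> <>s) at every successor {b, c, f, g, i}.
    []p | (s -> <>s) fails at f, so []([]p | (s -> <>s)) is false at a.
      At f: []p is false, s -> <>s is false, so []p | (s -> <>s) is false.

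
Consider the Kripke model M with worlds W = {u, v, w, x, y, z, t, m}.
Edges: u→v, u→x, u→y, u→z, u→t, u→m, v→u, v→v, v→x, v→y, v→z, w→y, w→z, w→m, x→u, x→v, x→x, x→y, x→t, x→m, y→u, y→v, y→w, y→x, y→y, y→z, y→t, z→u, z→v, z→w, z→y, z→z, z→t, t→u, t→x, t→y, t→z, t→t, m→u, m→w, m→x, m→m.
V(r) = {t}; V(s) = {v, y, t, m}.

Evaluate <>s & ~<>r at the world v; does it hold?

Yes

Recall that <>ψ holds at a world iff ψ holds at some accessible world.
At v: <>s is true, ~<>r is true, so <>s & ~<>r is true.
  At v: <>s requires s at some successor in {u, v, x, y, z}.
    s holds at v, so <>s is true at v.
  At v: <>r is false, so ~<>r is true.
    At v: <>r requires r at some successor in {u, v, x, y, z}.
      At u: r is false.
      At v: r is false.
      At x: r is false.
      At y: r is false.
      At z: r is false.
    So <>r is false at v.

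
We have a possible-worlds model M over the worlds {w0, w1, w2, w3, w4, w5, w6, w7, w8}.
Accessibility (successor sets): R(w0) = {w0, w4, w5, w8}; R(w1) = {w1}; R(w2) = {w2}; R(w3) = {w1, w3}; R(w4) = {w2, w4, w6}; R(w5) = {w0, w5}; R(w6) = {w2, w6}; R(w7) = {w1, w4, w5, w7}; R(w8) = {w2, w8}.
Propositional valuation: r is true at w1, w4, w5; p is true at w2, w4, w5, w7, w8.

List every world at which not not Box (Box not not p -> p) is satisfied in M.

Let φ = not not Box (Box not not p -> p). Evaluate φ at each world:
  w0 (successors {w0, w4, w5, w8}): φ is true.
  w1 (successors {w1}): φ is true.
  w2 (successors {w2}): φ is true.
  w3 (successors {w1, w3}): φ is true.
  w4 (successors {w2, w4, w6}): φ is true.
  w5 (successors {w0, w5}): φ is true.
  w6 (successors {w2, w6}): φ is true.
  w7 (successors {w1, w4, w5, w7}): φ is true.
  w8 (successors {w2, w8}): φ is true.
For instance, at w6:
  At w6: not Box (Box not not p -> p) is false, so not not Box (Box not not p -> p) is true.
    At w6: Box (Box not not p -> p) is true, so not Box (Box not not p -> p) is false.
      At w6: Box (Box not not p -> p) requires Box not not p -> p at every successor {w2, w6}.
        At w2: Box not not p -> p is true.
        At w6: Box not not p -> p is true.
      So Box (Box not not p -> p) is true at w6.
Satisfying worlds: {w0, w1, w2, w3, w4, w5, w6, w7, w8}

w0, w1, w2, w3, w4, w5, w6, w7, w8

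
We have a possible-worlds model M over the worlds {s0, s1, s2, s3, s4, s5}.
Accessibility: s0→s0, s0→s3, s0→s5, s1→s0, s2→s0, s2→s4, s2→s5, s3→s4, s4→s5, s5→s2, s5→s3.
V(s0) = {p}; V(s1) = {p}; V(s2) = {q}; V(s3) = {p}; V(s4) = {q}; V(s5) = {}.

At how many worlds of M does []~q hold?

3

Let φ = []~q. Evaluate φ at each world:
  s0 (successors {s0, s3, s5}): φ is true.
  s1 (successors {s0}): φ is true.
  s2 (successors {s0, s4, s5}): φ is false.
  s3 (successors {s4}): φ is false.
  s4 (successors {s5}): φ is true.
  s5 (successors {s2, s3}): φ is false.
For instance, at s3:
  At s3: []~q requires ~q at every successor {s4}.
    ~q fails at s4, so []~q is false at s3.
Satisfying worlds: {s0, s1, s4}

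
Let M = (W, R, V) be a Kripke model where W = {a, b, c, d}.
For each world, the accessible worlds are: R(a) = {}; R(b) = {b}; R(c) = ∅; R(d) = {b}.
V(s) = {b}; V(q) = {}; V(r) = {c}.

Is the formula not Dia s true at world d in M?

At d: Dia s is true, so not Dia s is false.
  At d: Dia s requires s at some successor in {b}.
    s holds at b, so Dia s is true at d.

No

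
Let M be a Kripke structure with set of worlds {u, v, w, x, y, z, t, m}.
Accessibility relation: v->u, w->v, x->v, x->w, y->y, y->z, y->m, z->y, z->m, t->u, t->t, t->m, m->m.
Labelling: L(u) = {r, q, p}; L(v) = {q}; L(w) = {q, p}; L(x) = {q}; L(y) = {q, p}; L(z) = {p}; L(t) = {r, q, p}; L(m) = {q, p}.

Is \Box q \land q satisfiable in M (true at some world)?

Let φ = \Box q \land q. Evaluate φ at each world:
  u (successors ∅): φ is true.
  v (successors {u}): φ is true.
  w (successors {v}): φ is true.
  x (successors {v, w}): φ is true.
  y (successors {y, z, m}): φ is false.
  z (successors {y, m}): φ is false.
  t (successors {u, t, m}): φ is true.
  m (successors {m}): φ is true.
Detail at u (witness):
  At u: \Box q is true, q is true, so \Box q \land q is true.
    At u: no accessible worlds, so \Box q holds vacuously.

Yes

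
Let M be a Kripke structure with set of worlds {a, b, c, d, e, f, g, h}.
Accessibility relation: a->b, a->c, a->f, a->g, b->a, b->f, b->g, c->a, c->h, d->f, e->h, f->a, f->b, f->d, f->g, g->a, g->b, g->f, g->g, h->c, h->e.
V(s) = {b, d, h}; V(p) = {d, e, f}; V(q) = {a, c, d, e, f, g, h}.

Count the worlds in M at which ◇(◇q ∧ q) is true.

8

Let φ = ◇(◇q ∧ q). Evaluate φ at each world:
  a (successors {b, c, f, g}): φ is true.
  b (successors {a, f, g}): φ is true.
  c (successors {a, h}): φ is true.
  d (successors {f}): φ is true.
  e (successors {h}): φ is true.
  f (successors {a, b, d, g}): φ is true.
  g (successors {a, b, f, g}): φ is true.
  h (successors {c, e}): φ is true.
For instance, at c:
  At c: ◇(◇q ∧ q) requires ◇q ∧ q at some successor in {a, h}.
    ◇q ∧ q holds at a, so ◇(◇q ∧ q) is true at c.
      At a: ◇q is true, q is true, so ◇q ∧ q is true.
Satisfying worlds: {a, b, c, d, e, f, g, h}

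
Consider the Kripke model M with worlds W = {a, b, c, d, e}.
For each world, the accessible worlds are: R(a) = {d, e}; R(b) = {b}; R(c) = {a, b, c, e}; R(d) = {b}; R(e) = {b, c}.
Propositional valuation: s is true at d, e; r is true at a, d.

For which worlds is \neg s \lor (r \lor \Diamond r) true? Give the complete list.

Let φ = \neg s \lor (r \lor \Diamond r). Evaluate φ at each world:
  a (successors {d, e}): φ is true.
  b (successors {b}): φ is true.
  c (successors {a, b, c, e}): φ is true.
  d (successors {b}): φ is true.
  e (successors {b, c}): φ is false.
For instance, at b:
  At b: \neg s is true, r \lor \Diamond r is false, so \neg s \lor (r \lor \Diamond r) is true.
    At b: r is false, \Diamond r is false, so r \lor \Diamond r is false.
      At b: \Diamond r requires r at some successor in {b}.
        At b: r is false.
      So \Diamond r is false at b.
Satisfying worlds: {a, b, c, d}

a, b, c, d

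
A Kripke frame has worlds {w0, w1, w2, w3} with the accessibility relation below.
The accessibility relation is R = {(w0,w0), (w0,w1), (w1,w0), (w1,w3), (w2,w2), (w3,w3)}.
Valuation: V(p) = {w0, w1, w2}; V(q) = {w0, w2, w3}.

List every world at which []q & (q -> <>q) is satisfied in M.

w1, w2, w3

Let φ = []q & (q -> <>q). Evaluate φ at each world:
  w0 (successors {w0, w1}): φ is false.
  w1 (successors {w0, w3}): φ is true.
  w2 (successors {w2}): φ is true.
  w3 (successors {w3}): φ is true.
For instance, at w2:
  At w2: []q is true, q -> <>q is true, so []q & (q -> <>q) is true.
    At w2: []q requires q at every successor {w2}.
      At w2: q is true.
    So []q is true at w2.
    At w2: q is true, <>q is true, so q -> <>q is true.
      At w2: <>q requires q at some successor in {w2}.
        q holds at w2, so <>q is true at w2.
Satisfying worlds: {w1, w2, w3}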